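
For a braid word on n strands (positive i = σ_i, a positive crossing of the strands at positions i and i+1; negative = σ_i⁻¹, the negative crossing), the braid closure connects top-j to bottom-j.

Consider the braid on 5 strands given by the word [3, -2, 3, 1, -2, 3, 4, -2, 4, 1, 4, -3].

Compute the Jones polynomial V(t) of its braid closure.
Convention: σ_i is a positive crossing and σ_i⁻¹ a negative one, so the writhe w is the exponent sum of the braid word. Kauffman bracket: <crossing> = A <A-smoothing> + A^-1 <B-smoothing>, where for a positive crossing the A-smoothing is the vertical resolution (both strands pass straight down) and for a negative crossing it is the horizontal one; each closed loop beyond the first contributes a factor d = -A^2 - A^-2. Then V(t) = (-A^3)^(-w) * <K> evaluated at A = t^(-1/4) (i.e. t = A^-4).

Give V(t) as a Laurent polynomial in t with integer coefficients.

The presented braid s3 s2^-1 s3 s1 s2^-1 s3 s4 s2^-1 s4 s1 s4 s3^-1 on 5 strands reduces by inverse Markov moves (closure unchanged at each step):
  Deconjugate: the word is γ·β·γ⁻¹ with γ = s3 (prefix) and γ⁻¹ = s3^-1 (suffix); strip both.
Reduced to β = s2^-1 s3 s1 s2^-1 s3 s4 s2^-1 s4 s1 s4 on 5 strands, 10 crossings.
Compute on β:
Braid: s2^-1 s3 s1 s2^-1 s3 s4 s2^-1 s4 s1 s4 on 5 strands, 10 crossings.
Writhe w = (#positive) - (#negative) = 7 - 3 = 4.
Computing the Kauffman bracket via state sum. There are 2^10 = 1024 states.
Smooth each crossing (0=||, 1=⌣⌢); contribution A^(Σ sign_k(1-2s_k)) * d^(L-1).
Tabulate the states by total A-exponent and number of loops L (A-exp: L × count):
  A^10: L=6 ×1
  A^8: L=5 ×10
  A^6: L=4 ×42, L=6 ×3
  A^4: L=3 ×95, L=5 ×24, L=7 ×1
  A^2: L=2 ×117, L=4 ×86, L=6 ×7
  A^0: L=1 ×63, L=3 ×157, L=5 ×32
  A^-2: L=2 ×120, L=4 ×87, L=6 ×3
  A^-4: L=3 ×99, L=5 ×21
  A^-6: L=4 ×43, L=6 ×2
  A^-8: L=5 ×10
  A^-10: L=6 ×1
Each group contributes A^e * Σ count * d^(L-1):
Powers of d = -A^2 - A^-2: d^2 = A^4 + 2 + A^-4; d^3 = -A^6 - 3*A^2 - 3*A^-2 - A^-6; d^4 = A^8 + 4*A^4 + 6 + 4*A^-4 + A^-8; d^5 = -A^10 - 5*A^6 - 10*A^2 - 10*A^-2 - 5*A^-6 - A^-10; d^6 = A^12 + 6*A^8 + 15*A^4 + 20 + 15*A^-4 + 6*A^-8 + A^-12.
  A^10 * (d^5) = -A^20 - 5*A^16 - 10*A^12 - 10*A^8 - 5*A^4 - 1
  A^8 * (10*d^4) = 10*A^16 + 40*A^12 + 60*A^8 + 40*A^4 + 10
  A^6 * (42*d^3 + 3*d^5) = -3*A^16 - 57*A^12 - 156*A^8 - 156*A^4 - 57 - 3*A^-4
  A^4 * (95*d^2 + 24*d^4 + d^6) = A^16 + 30*A^12 + 206*A^8 + 354*A^4 + 206 + 30*A^-4 + A^-8
  A^2 * (117*d + 86*d^3 + 7*d^5) = -7*A^12 - 121*A^8 - 445*A^4 - 445 - 121*A^-4 - 7*A^-8
  A^0 * (63 + 157*d^2 + 32*d^4) = 32*A^8 + 285*A^4 + 569 + 285*A^-4 + 32*A^-8
  A^-2 * (120*d + 87*d^3 + 3*d^5) = -3*A^8 - 102*A^4 - 411 - 411*A^-4 - 102*A^-8 - 3*A^-12
  A^-4 * (99*d^2 + 21*d^4) = 21*A^4 + 183 + 324*A^-4 + 183*A^-8 + 21*A^-12
  A^-6 * (43*d^3 + 2*d^5) = -2*A^4 - 53 - 149*A^-4 - 149*A^-8 - 53*A^-12 - 2*A^-16
  A^-8 * (10*d^4) = 10 + 40*A^-4 + 60*A^-8 + 40*A^-12 + 10*A^-16
  A^-10 * (d^5) = -1 - 5*A^-4 - 10*A^-8 - 10*A^-12 - 5*A^-16 - A^-20
Summing the groups: <K> = -A^20 + 3*A^16 - 4*A^12 + 8*A^8 - 10*A^4 + 10 - 10*A^-4 + 8*A^-8 - 5*A^-12 + 3*A^-16 - A^-20
Normalise by the writhe: (-A^3)^(-w) = (-A^3)^(-4) = A^-12, so f(A) = A^-12 * <K> = -A^8 + 3*A^4 - 4 + 8*A^-4 - 10*A^-8 + 10*A^-12 - 10*A^-16 + 8*A^-20 - 5*A^-24 + 3*A^-28 - A^-32.
Substitute A = t^(-1/4), i.e. A^e → t^(-e/4): V(t) = -t^8 + 3*t^7 - 5*t^6 + 8*t^5 - 10*t^4 + 10*t^3 - 10*t^2 + 8*t - 4 + 3*t^-1 - t^-2

Answer: -t^8 + 3*t^7 - 5*t^6 + 8*t^5 - 10*t^4 + 10*t^3 - 10*t^2 + 8*t - 4 + 3*t^-1 - t^-2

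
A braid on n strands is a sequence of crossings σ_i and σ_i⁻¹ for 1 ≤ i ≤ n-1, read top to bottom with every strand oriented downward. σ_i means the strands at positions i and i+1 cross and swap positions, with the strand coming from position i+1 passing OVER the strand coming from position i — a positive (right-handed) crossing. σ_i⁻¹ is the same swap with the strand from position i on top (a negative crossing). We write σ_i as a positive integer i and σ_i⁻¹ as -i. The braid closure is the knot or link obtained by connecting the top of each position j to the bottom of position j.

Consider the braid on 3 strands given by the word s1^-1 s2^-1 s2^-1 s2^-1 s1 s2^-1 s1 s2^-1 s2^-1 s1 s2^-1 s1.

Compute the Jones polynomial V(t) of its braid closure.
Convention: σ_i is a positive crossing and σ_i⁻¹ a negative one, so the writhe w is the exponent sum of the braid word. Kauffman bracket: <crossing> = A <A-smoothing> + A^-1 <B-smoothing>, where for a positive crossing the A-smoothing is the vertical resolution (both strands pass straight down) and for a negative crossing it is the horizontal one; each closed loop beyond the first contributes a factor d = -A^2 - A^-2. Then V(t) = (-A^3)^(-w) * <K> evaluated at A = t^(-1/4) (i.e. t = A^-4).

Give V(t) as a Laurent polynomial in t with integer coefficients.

-t + 3 - 4*t^-1 + 7*t^-2 - 8*t^-3 + 9*t^-4 - 9*t^-5 + 7*t^-6 - 5*t^-7 + 3*t^-8 - t^-9

Derivation:
The presented braid s1^-1 s2^-1 s2^-1 s2^-1 s1 s2^-1 s1 s2^-1 s2^-1 s1 s2^-1 s1 on 3 strands reduces by inverse Markov moves (closure unchanged at each step):
  Deconjugate: the word is γ·β·γ⁻¹ with γ = s1^-1 (prefix) and γ⁻¹ = s1 (suffix); strip both.
Reduced to β = s2^-1 s2^-1 s2^-1 s1 s2^-1 s1 s2^-1 s2^-1 s1 s2^-1 on 3 strands, 10 crossings.
Compute on β:
Braid: s2^-1 s2^-1 s2^-1 s1 s2^-1 s1 s2^-1 s2^-1 s1 s2^-1 on 3 strands, 10 crossings.
Writhe w = (#positive) - (#negative) = 3 - 7 = -4.
Computing the Kauffman bracket via state sum. There are 2^10 = 1024 states.
Each crossing splits two ways (0=vertical, 1=horizontal). The state's weight is A^(#A-smoothings - #B-smoothings) * d^(loops - 1).
Tabulate the states by total A-exponent and number of loops L (A-exp: L × count):
  A^10: L=8 ×1
  A^8: L=7 ×10
  A^6: L=6 ×45
  A^4: L=5 ×119, L=7 ×1
  A^2: L=4 ×202, L=6 ×8
  A^0: L=3 ×224, L=5 ×28
  A^-2: L=2 ×156, L=4 ×53, L=6 ×1
  A^-4: L=1 ×57, L=3 ×59, L=5 ×4
  A^-6: L=2 ×38, L=4 ×7
  A^-8: L=3 ×10
  A^-10: L=4 ×1
Each group contributes A^e * Σ count * d^(L-1):
Powers of d = -A^2 - A^-2: d^2 = A^4 + 2 + A^-4; d^3 = -A^6 - 3*A^2 - 3*A^-2 - A^-6; d^4 = A^8 + 4*A^4 + 6 + 4*A^-4 + A^-8; d^5 = -A^10 - 5*A^6 - 10*A^2 - 10*A^-2 - 5*A^-6 - A^-10; d^6 = A^12 + 6*A^8 + 15*A^4 + 20 + 15*A^-4 + 6*A^-8 + A^-12; d^7 = -A^14 - 7*A^10 - 21*A^6 - 35*A^2 - 35*A^-2 - 21*A^-6 - 7*A^-10 - A^-14.
  A^10 * (d^7) = -A^24 - 7*A^20 - 21*A^16 - 35*A^12 - 35*A^8 - 21*A^4 - 7 - A^-4
  A^8 * (10*d^6) = 10*A^20 + 60*A^16 + 150*A^12 + 200*A^8 + 150*A^4 + 60 + 10*A^-4
  A^6 * (45*d^5) = -45*A^16 - 225*A^12 - 450*A^8 - 450*A^4 - 225 - 45*A^-4
  A^4 * (119*d^4 + d^6) = A^16 + 125*A^12 + 491*A^8 + 734*A^4 + 491 + 125*A^-4 + A^-8
  A^2 * (202*d^3 + 8*d^5) = -8*A^12 - 242*A^8 - 686*A^4 - 686 - 242*A^-4 - 8*A^-8
  A^0 * (224*d^2 + 28*d^4) = 28*A^8 + 336*A^4 + 616 + 336*A^-4 + 28*A^-8
  A^-2 * (156*d + 53*d^3 + d^5) = -A^8 - 58*A^4 - 325 - 325*A^-4 - 58*A^-8 - A^-12
  A^-4 * (57 + 59*d^2 + 4*d^4) = 4*A^4 + 75 + 199*A^-4 + 75*A^-8 + 4*A^-12
  A^-6 * (38*d + 7*d^3) = -7 - 59*A^-4 - 59*A^-8 - 7*A^-12
  A^-8 * (10*d^2) = 10*A^-4 + 20*A^-8 + 10*A^-12
  A^-10 * (d^3) = -A^-4 - 3*A^-8 - 3*A^-12 - A^-16
Summing the groups: <K> = -A^24 + 3*A^20 - 5*A^16 + 7*A^12 - 9*A^8 + 9*A^4 - 8 + 7*A^-4 - 4*A^-8 + 3*A^-12 - A^-16
Normalise by the writhe: (-A^3)^(-w) = (-A^3)^(4) = A^12, so f(A) = A^12 * <K> = -A^36 + 3*A^32 - 5*A^28 + 7*A^24 - 9*A^20 + 9*A^16 - 8*A^12 + 7*A^8 - 4*A^4 + 3 - A^-4.
Substitute A = t^(-1/4), i.e. A^e → t^(-e/4): V(t) = -t + 3 - 4*t^-1 + 7*t^-2 - 8*t^-3 + 9*t^-4 - 9*t^-5 + 7*t^-6 - 5*t^-7 + 3*t^-8 - t^-9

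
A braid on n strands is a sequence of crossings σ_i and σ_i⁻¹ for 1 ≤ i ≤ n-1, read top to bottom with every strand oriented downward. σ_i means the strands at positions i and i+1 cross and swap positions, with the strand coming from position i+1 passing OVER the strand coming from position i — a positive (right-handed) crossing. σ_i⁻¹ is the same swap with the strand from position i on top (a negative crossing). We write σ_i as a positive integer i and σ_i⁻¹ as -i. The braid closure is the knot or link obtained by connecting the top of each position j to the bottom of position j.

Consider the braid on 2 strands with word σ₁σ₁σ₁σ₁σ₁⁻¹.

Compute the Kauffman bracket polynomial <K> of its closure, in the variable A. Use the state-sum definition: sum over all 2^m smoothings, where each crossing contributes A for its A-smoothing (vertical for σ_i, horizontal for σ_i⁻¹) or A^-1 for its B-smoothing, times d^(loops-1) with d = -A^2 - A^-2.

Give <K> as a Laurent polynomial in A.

-A^5 - A^-3 + A^-7

Derivation:
First cancel adjacent σ_i σ_i⁻¹ pairs (Reidemeister II — same braid, same closure): s1 s1 s1 s1 s1^-1 → s1 s1 s1.
Braid: s1 s1 s1 on 2 strands, 3 crossings.
Writhe w = (#positive) - (#negative) = 3 - 0 = 3.
Computing the Kauffman bracket via state sum. There are 2^3 = 8 states.
Smooth each crossing (0=||, 1=⌣⌢); contribution A^(Σ sign_k(1-2s_k)) * d^(L-1).
  state 000: A-exp=+3, loops=2, term = A^3 * d^1
  state 001: A-exp=+1, loops=1, term = A^1 * d^0
  state 010: A-exp=+1, loops=1, term = A^1 * d^0
  state 011: A-exp=-1, loops=2, term = A^-1 * d^1
  state 100: A-exp=+1, loops=1, term = A^1 * d^0
  state 101: A-exp=-1, loops=2, term = A^-1 * d^1
  state 110: A-exp=-1, loops=2, term = A^-1 * d^1
  state 111: A-exp=-3, loops=3, term = A^-3 * d^2
Collect the terms by A-exponent (count of states per loop number):
Powers of d = -A^2 - A^-2: d^2 = A^4 + 2 + A^-4.
  A^3 * (d) = -A^5 - A
  A^1 * (3) = 3*A
  A^-1 * (3*d) = -3*A - 3*A^-3
  A^-3 * (d^2) = A + 2*A^-3 + A^-7
Summing the groups: <K> = -A^5 - A^-3 + A^-7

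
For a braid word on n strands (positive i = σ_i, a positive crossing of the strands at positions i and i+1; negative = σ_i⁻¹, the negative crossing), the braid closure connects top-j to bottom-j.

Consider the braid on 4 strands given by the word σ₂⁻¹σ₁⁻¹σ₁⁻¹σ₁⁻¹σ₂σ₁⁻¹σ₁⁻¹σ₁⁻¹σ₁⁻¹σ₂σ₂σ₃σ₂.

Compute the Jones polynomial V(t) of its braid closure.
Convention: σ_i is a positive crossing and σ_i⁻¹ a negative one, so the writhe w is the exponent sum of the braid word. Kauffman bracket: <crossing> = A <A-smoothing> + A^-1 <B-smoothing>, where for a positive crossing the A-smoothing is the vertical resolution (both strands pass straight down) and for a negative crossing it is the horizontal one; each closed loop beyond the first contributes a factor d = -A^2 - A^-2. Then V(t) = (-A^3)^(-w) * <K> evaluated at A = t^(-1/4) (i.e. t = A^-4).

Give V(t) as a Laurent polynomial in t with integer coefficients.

-t + 2 - 3*t^-1 + 6*t^-2 - 6*t^-3 + 7*t^-4 - 7*t^-5 + 6*t^-6 - 4*t^-7 + 2*t^-8 - t^-9

Derivation:
The presented braid s2^-1 s1^-1 s1^-1 s1^-1 s2 s1^-1 s1^-1 s1^-1 s1^-1 s2 s2 s3 s2 on 4 strands reduces by inverse Markov moves (closure unchanged at each step):
  Deconjugate: the word is γ·β·γ⁻¹ with γ = s2^-1 (prefix) and γ⁻¹ = s2 (suffix); strip both.
  Destabilize: the word has the form β·s3 where s3 occurs only as the final letter (β ∈ B_3); drop it and the last strand → 3 strands.
Reduced to β = s1^-1 s1^-1 s1^-1 s2 s1^-1 s1^-1 s1^-1 s1^-1 s2 s2 on 3 strands, 10 crossings.
Compute on β:
Braid: s1^-1 s1^-1 s1^-1 s2 s1^-1 s1^-1 s1^-1 s1^-1 s2 s2 on 3 strands, 10 crossings.
Writhe w = (#positive) - (#negative) = 3 - 7 = -4.
Enumerate smoothing states for the bracket polynomial. There are 2^10 = 1024 states.
Each crossing splits two ways (0=vertical, 1=horizontal). The state's weight is A^(#A-smoothings - #B-smoothings) * d^(loops - 1).
Tabulate the states by total A-exponent and number of loops L (A-exp: L × count):
  A^10: L=8 ×1
  A^8: L=7 ×10
  A^6: L=6 ×44, L=8 ×1
  A^4: L=5 ×112, L=7 ×8
  A^2: L=4 ×182, L=6 ×28
  A^0: L=3 ×194, L=5 ×58
  A^-2: L=2 ×130, L=4 ×79, L=6 ×1
  A^-4: L=1 ×45, L=3 ×70, L=5 ×5
  A^-6: L=2 ×36, L=4 ×9
  A^-8: L=3 ×10
  A^-10: L=4 ×1
Each group contributes A^e * Σ count * d^(L-1):
Powers of d = -A^2 - A^-2: d^2 = A^4 + 2 + A^-4; d^3 = -A^6 - 3*A^2 - 3*A^-2 - A^-6; d^4 = A^8 + 4*A^4 + 6 + 4*A^-4 + A^-8; d^5 = -A^10 - 5*A^6 - 10*A^2 - 10*A^-2 - 5*A^-6 - A^-10; d^6 = A^12 + 6*A^8 + 15*A^4 + 20 + 15*A^-4 + 6*A^-8 + A^-12; d^7 = -A^14 - 7*A^10 - 21*A^6 - 35*A^2 - 35*A^-2 - 21*A^-6 - 7*A^-10 - A^-14.
  A^10 * (d^7) = -A^24 - 7*A^20 - 21*A^16 - 35*A^12 - 35*A^8 - 21*A^4 - 7 - A^-4
  A^8 * (10*d^6) = 10*A^20 + 60*A^16 + 150*A^12 + 200*A^8 + 150*A^4 + 60 + 10*A^-4
  A^6 * (44*d^5 + d^7) = -A^20 - 51*A^16 - 241*A^12 - 475*A^8 - 475*A^4 - 241 - 51*A^-4 - A^-8
  A^4 * (112*d^4 + 8*d^6) = 8*A^16 + 160*A^12 + 568*A^8 + 832*A^4 + 568 + 160*A^-4 + 8*A^-8
  A^2 * (182*d^3 + 28*d^5) = -28*A^12 - 322*A^8 - 826*A^4 - 826 - 322*A^-4 - 28*A^-8
  A^0 * (194*d^2 + 58*d^4) = 58*A^8 + 426*A^4 + 736 + 426*A^-4 + 58*A^-8
  A^-2 * (130*d + 79*d^3 + d^5) = -A^8 - 84*A^4 - 377 - 377*A^-4 - 84*A^-8 - A^-12
  A^-4 * (45 + 70*d^2 + 5*d^4) = 5*A^4 + 90 + 215*A^-4 + 90*A^-8 + 5*A^-12
  A^-6 * (36*d + 9*d^3) = -9 - 63*A^-4 - 63*A^-8 - 9*A^-12
  A^-8 * (10*d^2) = 10*A^-4 + 20*A^-8 + 10*A^-12
  A^-10 * (d^3) = -A^-4 - 3*A^-8 - 3*A^-12 - A^-16
Summing the groups: <K> = -A^24 + 2*A^20 - 4*A^16 + 6*A^12 - 7*A^8 + 7*A^4 - 6 + 6*A^-4 - 3*A^-8 + 2*A^-12 - A^-16
Normalise by the writhe: (-A^3)^(-w) = (-A^3)^(4) = A^12, so f(A) = A^12 * <K> = -A^36 + 2*A^32 - 4*A^28 + 6*A^24 - 7*A^20 + 7*A^16 - 6*A^12 + 6*A^8 - 3*A^4 + 2 - A^-4.
Substitute A = t^(-1/4), i.e. A^e → t^(-e/4): V(t) = -t + 2 - 3*t^-1 + 6*t^-2 - 6*t^-3 + 7*t^-4 - 7*t^-5 + 6*t^-6 - 4*t^-7 + 2*t^-8 - t^-9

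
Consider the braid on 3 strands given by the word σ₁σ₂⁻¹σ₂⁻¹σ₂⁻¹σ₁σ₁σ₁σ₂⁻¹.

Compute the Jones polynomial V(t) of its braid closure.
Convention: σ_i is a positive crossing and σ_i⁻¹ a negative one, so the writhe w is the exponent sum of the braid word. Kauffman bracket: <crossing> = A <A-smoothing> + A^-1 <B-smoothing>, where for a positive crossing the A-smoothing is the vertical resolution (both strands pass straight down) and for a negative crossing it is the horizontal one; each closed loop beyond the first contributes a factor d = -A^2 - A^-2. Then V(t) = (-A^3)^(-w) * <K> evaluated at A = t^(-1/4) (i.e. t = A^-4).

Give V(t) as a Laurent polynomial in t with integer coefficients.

t^4 - 2*t^3 + 3*t^2 - 4*t + 5 - 4*t^-1 + 3*t^-2 - 2*t^-3 + t^-4

Derivation:
Braid: s1 s2^-1 s2^-1 s2^-1 s1 s1 s1 s2^-1 on 3 strands, 8 crossings.
Writhe w = (#positive) - (#negative) = 4 - 4 = 0.
Enumerate smoothing states for the bracket polynomial. There are 2^8 = 256 states.
Smooth each crossing (0=||, 1=⌣⌢); contribution A^(Σ sign_k(1-2s_k)) * d^(L-1).
Tabulate the states by total A-exponent and number of loops L (A-exp: L × count):
  A^8: L=5 ×1
  A^6: L=4 ×8
  A^4: L=3 ×25, L=5 ×3
  A^2: L=2 ×37, L=4 ×18, L=6 ×1
  A^0: L=1 ×25, L=3 ×37, L=5 ×8
  A^-2: L=2 ×37, L=4 ×18, L=6 ×1
  A^-4: L=3 ×25, L=5 ×3
  A^-6: L=4 ×8
  A^-8: L=5 ×1
Each group contributes A^e * Σ count * d^(L-1):
Powers of d = -A^2 - A^-2: d^2 = A^4 + 2 + A^-4; d^3 = -A^6 - 3*A^2 - 3*A^-2 - A^-6; d^4 = A^8 + 4*A^4 + 6 + 4*A^-4 + A^-8; d^5 = -A^10 - 5*A^6 - 10*A^2 - 10*A^-2 - 5*A^-6 - A^-10.
  A^8 * (d^4) = A^16 + 4*A^12 + 6*A^8 + 4*A^4 + 1
  A^6 * (8*d^3) = -8*A^12 - 24*A^8 - 24*A^4 - 8
  A^4 * (25*d^2 + 3*d^4) = 3*A^12 + 37*A^8 + 68*A^4 + 37 + 3*A^-4
  A^2 * (37*d + 18*d^3 + d^5) = -A^12 - 23*A^8 - 101*A^4 - 101 - 23*A^-4 - A^-8
  A^0 * (25 + 37*d^2 + 8*d^4) = 8*A^8 + 69*A^4 + 147 + 69*A^-4 + 8*A^-8
  A^-2 * (37*d + 18*d^3 + d^5) = -A^8 - 23*A^4 - 101 - 101*A^-4 - 23*A^-8 - A^-12
  A^-4 * (25*d^2 + 3*d^4) = 3*A^4 + 37 + 68*A^-4 + 37*A^-8 + 3*A^-12
  A^-6 * (8*d^3) = -8 - 24*A^-4 - 24*A^-8 - 8*A^-12
  A^-8 * (d^4) = 1 + 4*A^-4 + 6*A^-8 + 4*A^-12 + A^-16
Summing the groups: <K> = A^16 - 2*A^12 + 3*A^8 - 4*A^4 + 5 - 4*A^-4 + 3*A^-8 - 2*A^-12 + A^-16
Normalise by the writhe: (-A^3)^(-w) = (-A^3)^(0) = 1, so f(A) = 1 * <K> = A^16 - 2*A^12 + 3*A^8 - 4*A^4 + 5 - 4*A^-4 + 3*A^-8 - 2*A^-12 + A^-16.
Substitute A = t^(-1/4), i.e. A^e → t^(-e/4): V(t) = t^4 - 2*t^3 + 3*t^2 - 4*t + 5 - 4*t^-1 + 3*t^-2 - 2*t^-3 + t^-4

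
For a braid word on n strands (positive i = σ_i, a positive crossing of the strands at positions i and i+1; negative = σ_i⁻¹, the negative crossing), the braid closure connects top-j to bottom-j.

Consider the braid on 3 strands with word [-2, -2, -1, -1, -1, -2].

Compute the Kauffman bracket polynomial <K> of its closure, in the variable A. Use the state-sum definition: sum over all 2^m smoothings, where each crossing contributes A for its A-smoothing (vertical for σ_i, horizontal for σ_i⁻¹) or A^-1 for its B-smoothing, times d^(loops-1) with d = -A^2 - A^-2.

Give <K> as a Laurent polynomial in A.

A^14 - 2*A^10 + A^6 - 2*A^2 + 2*A^-2 + A^-10

Derivation:
Braid: s2^-1 s2^-1 s1^-1 s1^-1 s1^-1 s2^-1 on 3 strands, 6 crossings.
Writhe w = (#positive) - (#negative) = 0 - 6 = -6.
Computing the Kauffman bracket via state sum. There are 2^6 = 64 states.
Each crossing splits two ways (0=vertical, 1=horizontal). The state's weight is A^(#A-smoothings - #B-smoothings) * d^(loops - 1).
Tabulate the states by total A-exponent and number of loops L (A-exp: L × count):
  A^6: L=5 ×1
  A^4: L=4 ×6
  A^2: L=3 ×15
  A^0: L=2 ×18, L=4 ×2
  A^-2: L=1 ×9, L=3 ×6
  A^-4: L=2 ×6
  A^-6: L=3 ×1
Each group contributes A^e * Σ count * d^(L-1):
Powers of d = -A^2 - A^-2: d^2 = A^4 + 2 + A^-4; d^3 = -A^6 - 3*A^2 - 3*A^-2 - A^-6; d^4 = A^8 + 4*A^4 + 6 + 4*A^-4 + A^-8.
  A^6 * (d^4) = A^14 + 4*A^10 + 6*A^6 + 4*A^2 + A^-2
  A^4 * (6*d^3) = -6*A^10 - 18*A^6 - 18*A^2 - 6*A^-2
  A^2 * (15*d^2) = 15*A^6 + 30*A^2 + 15*A^-2
  A^0 * (18*d + 2*d^3) = -2*A^6 - 24*A^2 - 24*A^-2 - 2*A^-6
  A^-2 * (9 + 6*d^2) = 6*A^2 + 21*A^-2 + 6*A^-6
  A^-4 * (6*d) = -6*A^-2 - 6*A^-6
  A^-6 * (d^2) = A^-2 + 2*A^-6 + A^-10
Summing the groups: <K> = A^14 - 2*A^10 + A^6 - 2*A^2 + 2*A^-2 + A^-10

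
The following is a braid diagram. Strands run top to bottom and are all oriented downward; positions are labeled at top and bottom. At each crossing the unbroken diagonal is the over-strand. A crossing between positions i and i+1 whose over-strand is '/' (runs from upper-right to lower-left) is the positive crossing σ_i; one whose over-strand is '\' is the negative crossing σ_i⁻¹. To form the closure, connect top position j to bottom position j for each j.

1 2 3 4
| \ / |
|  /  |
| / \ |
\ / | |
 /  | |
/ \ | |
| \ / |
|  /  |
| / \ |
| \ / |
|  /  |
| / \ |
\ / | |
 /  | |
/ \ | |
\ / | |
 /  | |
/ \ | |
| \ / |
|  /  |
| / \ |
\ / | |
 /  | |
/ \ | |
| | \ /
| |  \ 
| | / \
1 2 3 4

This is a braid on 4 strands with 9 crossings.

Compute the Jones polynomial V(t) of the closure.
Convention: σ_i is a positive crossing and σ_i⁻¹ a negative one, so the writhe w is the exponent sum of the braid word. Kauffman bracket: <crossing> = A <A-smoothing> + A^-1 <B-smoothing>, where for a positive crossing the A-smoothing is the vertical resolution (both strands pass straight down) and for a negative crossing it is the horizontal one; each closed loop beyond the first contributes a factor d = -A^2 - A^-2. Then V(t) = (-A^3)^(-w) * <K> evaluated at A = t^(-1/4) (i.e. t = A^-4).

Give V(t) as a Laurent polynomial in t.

Reading the diagram top to bottom ('/'-over between positions i,i+1 = s_i, '\'-over = s_i^-1): braid word = s2 s1 s2 s2 s1 s1 s2 s1 s3^-1.
The presented braid s2 s1 s2 s2 s1 s1 s2 s1 s3^-1 on 4 strands reduces by inverse Markov moves (closure unchanged at each step):
  Destabilize: the word has the form β·s3^-1 where s3^-1 occurs only as the final letter (β ∈ B_3); drop it and the last strand → 3 strands.
Reduced to β = s2 s1 s2 s2 s1 s1 s2 s1 on 3 strands, 8 crossings.
Compute on β:
Braid: s2 s1 s2 s2 s1 s1 s2 s1 on 3 strands, 8 crossings.
Writhe w = (#positive) - (#negative) = 8 - 0 = 8.
State-sum expansion of <K>. There are 2^8 = 256 states.
Smooth each crossing (0=||, 1=⌣⌢); contribution A^(Σ sign_k(1-2s_k)) * d^(L-1).
Tabulate the states by total A-exponent and number of loops L (A-exp: L × count):
  A^8: L=3 ×1
  A^6: L=2 ×8
  A^4: L=1 ×16, L=3 ×12
  A^2: L=2 ×48, L=4 ×8
  A^0: L=1 ×17, L=3 ×51, L=5 ×2
  A^-2: L=2 ×34, L=4 ×22
  A^-4: L=1 ×4, L=3 ×21, L=5 ×3
  A^-6: L=2 ×4, L=4 ×4
  A^-8: L=3 ×1
Each group contributes A^e * Σ count * d^(L-1):
Powers of d = -A^2 - A^-2: d^2 = A^4 + 2 + A^-4; d^3 = -A^6 - 3*A^2 - 3*A^-2 - A^-6; d^4 = A^8 + 4*A^4 + 6 + 4*A^-4 + A^-8.
  A^8 * (d^2) = A^12 + 2*A^8 + A^4
  A^6 * (8*d) = -8*A^8 - 8*A^4
  A^4 * (16 + 12*d^2) = 12*A^8 + 40*A^4 + 12
  A^2 * (48*d + 8*d^3) = -8*A^8 - 72*A^4 - 72 - 8*A^-4
  A^0 * (17 + 51*d^2 + 2*d^4) = 2*A^8 + 59*A^4 + 131 + 59*A^-4 + 2*A^-8
  A^-2 * (34*d + 22*d^3) = -22*A^4 - 100 - 100*A^-4 - 22*A^-8
  A^-4 * (4 + 21*d^2 + 3*d^4) = 3*A^4 + 33 + 64*A^-4 + 33*A^-8 + 3*A^-12
  A^-6 * (4*d + 4*d^3) = -4 - 16*A^-4 - 16*A^-8 - 4*A^-12
  A^-8 * (d^2) = A^-4 + 2*A^-8 + A^-12
Summing the groups: <K> = A^12 + A^4 - A^-8
Normalise by the writhe: (-A^3)^(-w) = (-A^3)^(-8) = A^-24, so f(A) = A^-24 * <K> = A^-12 + A^-20 - A^-32.
Substitute A = t^(-1/4), i.e. A^e → t^(-e/4): V(t) = -t^8 + t^5 + t^3

Answer: -t^8 + t^5 + t^3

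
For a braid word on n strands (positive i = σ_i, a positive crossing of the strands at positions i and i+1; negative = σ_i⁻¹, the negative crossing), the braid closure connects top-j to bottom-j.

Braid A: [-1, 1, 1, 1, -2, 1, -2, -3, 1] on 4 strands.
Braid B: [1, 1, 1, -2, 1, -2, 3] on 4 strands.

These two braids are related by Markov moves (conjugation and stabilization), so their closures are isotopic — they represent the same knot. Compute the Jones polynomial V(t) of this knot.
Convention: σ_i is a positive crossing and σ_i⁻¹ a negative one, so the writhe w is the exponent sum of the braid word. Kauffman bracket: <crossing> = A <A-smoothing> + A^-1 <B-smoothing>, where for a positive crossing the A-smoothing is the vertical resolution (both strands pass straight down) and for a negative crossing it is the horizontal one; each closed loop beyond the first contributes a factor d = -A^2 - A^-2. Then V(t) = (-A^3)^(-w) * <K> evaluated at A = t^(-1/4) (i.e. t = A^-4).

t^5 - 2*t^4 + 2*t^3 - 2*t^2 + 2*t - 1 + t^-1

Derivation:
Markov-equivalent braids have isotopic closures, hence identical knot invariants. Strip the Markov moves from each word to reach a common short braid β, then compute V(t) once on β.
Braid A: s1^-1 s1 s1 s1 s2^-1 s1 s2^-1 s3^-1 s1 on 4 strands reduces by inverse Markov moves (closure unchanged at each step):
  Deconjugate: the word is γ·β·γ⁻¹ with γ = s1^-1 (prefix) and γ⁻¹ = s1 (suffix); strip both.
  Destabilize: the word has the form β·s3^-1 where s3^-1 occurs only as the final letter (β ∈ B_3); drop it and the last strand → 3 strands.
Reduced to β = s1 s1 s1 s2^-1 s1 s2^-1 on 3 strands, 6 crossings.
Braid B: s1 s1 s1 s2^-1 s1 s2^-1 s3 on 4 strands reduces by inverse Markov moves (closure unchanged at each step):
  Destabilize: the word has the form β·s3 where s3 occurs only as the final letter (β ∈ B_3); drop it and the last strand → 3 strands.
Reduced to β = s1 s1 s1 s2^-1 s1 s2^-1 on 3 strands, 6 crossings.
Both give the same β = s1 s1 s1 s2^-1 s1 s2^-1 on 3 strands, so one state sum suffices:
Braid: s1 s1 s1 s2^-1 s1 s2^-1 on 3 strands, 6 crossings.
Writhe w = (#positive) - (#negative) = 4 - 2 = 2.
State-sum expansion of <K>. There are 2^6 = 64 states.
Each crossing splits two ways (0=vertical, 1=horizontal). The state's weight is A^(#A-smoothings - #B-smoothings) * d^(loops - 1).
Tabulate the states by total A-exponent and number of loops L (A-exp: L × count):
  A^6: L=3 ×1
  A^4: L=2 ×6
  A^2: L=1 ×11, L=3 ×4
  A^0: L=2 ×19, L=4 ×1
  A^-2: L=3 ×15
  A^-4: L=4 ×6
  A^-6: L=5 ×1
Each group contributes A^e * Σ count * d^(L-1):
Powers of d = -A^2 - A^-2: d^2 = A^4 + 2 + A^-4; d^3 = -A^6 - 3*A^2 - 3*A^-2 - A^-6; d^4 = A^8 + 4*A^4 + 6 + 4*A^-4 + A^-8.
  A^6 * (d^2) = A^10 + 2*A^6 + A^2
  A^4 * (6*d) = -6*A^6 - 6*A^2
  A^2 * (11 + 4*d^2) = 4*A^6 + 19*A^2 + 4*A^-2
  A^0 * (19*d + d^3) = -A^6 - 22*A^2 - 22*A^-2 - A^-6
  A^-2 * (15*d^2) = 15*A^2 + 30*A^-2 + 15*A^-6
  A^-4 * (6*d^3) = -6*A^2 - 18*A^-2 - 18*A^-6 - 6*A^-10
  A^-6 * (d^4) = A^2 + 4*A^-2 + 6*A^-6 + 4*A^-10 + A^-14
Summing the groups: <K> = A^10 - A^6 + 2*A^2 - 2*A^-2 + 2*A^-6 - 2*A^-10 + A^-14
Normalise by the writhe: (-A^3)^(-w) = (-A^3)^(-2) = A^-6, so f(A) = A^-6 * <K> = A^4 - 1 + 2*A^-4 - 2*A^-8 + 2*A^-12 - 2*A^-16 + A^-20.
Substitute A = t^(-1/4), i.e. A^e → t^(-e/4): V(t) = t^5 - 2*t^4 + 2*t^3 - 2*t^2 + 2*t - 1 + t^-1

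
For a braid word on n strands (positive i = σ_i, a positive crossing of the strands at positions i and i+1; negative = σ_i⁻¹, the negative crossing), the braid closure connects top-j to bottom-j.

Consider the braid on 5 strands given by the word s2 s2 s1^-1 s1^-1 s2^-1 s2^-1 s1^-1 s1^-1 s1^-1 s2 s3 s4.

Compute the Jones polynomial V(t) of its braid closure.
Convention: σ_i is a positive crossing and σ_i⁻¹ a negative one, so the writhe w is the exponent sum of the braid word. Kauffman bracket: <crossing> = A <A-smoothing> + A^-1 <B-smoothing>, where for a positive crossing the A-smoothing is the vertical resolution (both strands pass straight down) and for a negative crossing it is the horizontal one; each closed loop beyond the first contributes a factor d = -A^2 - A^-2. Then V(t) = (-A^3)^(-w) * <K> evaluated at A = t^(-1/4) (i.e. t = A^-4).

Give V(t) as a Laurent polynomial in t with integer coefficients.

The presented braid s2 s2 s1^-1 s1^-1 s2^-1 s2^-1 s1^-1 s1^-1 s1^-1 s2 s3 s4 on 5 strands reduces by inverse Markov moves (closure unchanged at each step):
  Destabilize: the word has the form β·s4 where s4 occurs only as the final letter (β ∈ B_4); drop it and the last strand → 4 strands.
  Destabilize: the word has the form β·s3 where s3 occurs only as the final letter (β ∈ B_3); drop it and the last strand → 3 strands.
Reduced to β = s2 s2 s1^-1 s1^-1 s2^-1 s2^-1 s1^-1 s1^-1 s1^-1 s2 on 3 strands, 10 crossings.
Compute on β:
Braid: s2 s2 s1^-1 s1^-1 s2^-1 s2^-1 s1^-1 s1^-1 s1^-1 s2 on 3 strands, 10 crossings.
Writhe w = (#positive) - (#negative) = 3 - 7 = -4.
Enumerate smoothing states for the bracket polynomial. There are 2^10 = 1024 states.
For each crossing: s=0 is the vertical smoothing, s=1 horizontal. Crossing k contributes A^(sign_k * (1 - 2*s_k)); loop factor d = -A^2 - A^-2.
Tabulate the states by total A-exponent and number of loops L (A-exp: L × count):
  A^10: L=6 ×1
  A^8: L=5 ×10
  A^6: L=4 ×41, L=6 ×4
  A^4: L=3 ×87, L=5 ×32, L=7 ×1
  A^2: L=2 ×97, L=4 ×100, L=6 ×13
  A^0: L=1 ×46, L=3 ×152, L=5 ×52, L=7 ×2
  A^-2: L=2 ×103, L=4 ×96, L=6 ×11
  A^-4: L=1 ×15, L=3 ×79, L=5 ×26
  A^-6: L=2 ×18, L=4 ×26, L=6 ×1
  A^-8: L=3 ×8, L=5 ×2
  A^-10: L=4 ×1
Each group contributes A^e * Σ count * d^(L-1):
Powers of d = -A^2 - A^-2: d^2 = A^4 + 2 + A^-4; d^3 = -A^6 - 3*A^2 - 3*A^-2 - A^-6; d^4 = A^8 + 4*A^4 + 6 + 4*A^-4 + A^-8; d^5 = -A^10 - 5*A^6 - 10*A^2 - 10*A^-2 - 5*A^-6 - A^-10; d^6 = A^12 + 6*A^8 + 15*A^4 + 20 + 15*A^-4 + 6*A^-8 + A^-12.
  A^10 * (d^5) = -A^20 - 5*A^16 - 10*A^12 - 10*A^8 - 5*A^4 - 1
  A^8 * (10*d^4) = 10*A^16 + 40*A^12 + 60*A^8 + 40*A^4 + 10
  A^6 * (41*d^3 + 4*d^5) = -4*A^16 - 61*A^12 - 163*A^8 - 163*A^4 - 61 - 4*A^-4
  A^4 * (87*d^2 + 32*d^4 + d^6) = A^16 + 38*A^12 + 230*A^8 + 386*A^4 + 230 + 38*A^-4 + A^-8
  A^2 * (97*d + 100*d^3 + 13*d^5) = -13*A^12 - 165*A^8 - 527*A^4 - 527 - 165*A^-4 - 13*A^-8
  A^0 * (46 + 152*d^2 + 52*d^4 + 2*d^6) = 2*A^12 + 64*A^8 + 390*A^4 + 702 + 390*A^-4 + 64*A^-8 + 2*A^-12
  A^-2 * (103*d + 96*d^3 + 11*d^5) = -11*A^8 - 151*A^4 - 501 - 501*A^-4 - 151*A^-8 - 11*A^-12
  A^-4 * (15 + 79*d^2 + 26*d^4) = 26*A^4 + 183 + 329*A^-4 + 183*A^-8 + 26*A^-12
  A^-6 * (18*d + 26*d^3 + d^5) = -A^4 - 31 - 106*A^-4 - 106*A^-8 - 31*A^-12 - A^-16
  A^-8 * (8*d^2 + 2*d^4) = 2 + 16*A^-4 + 28*A^-8 + 16*A^-12 + 2*A^-16
  A^-10 * (d^3) = -A^-4 - 3*A^-8 - 3*A^-12 - A^-16
Summing the groups: <K> = -A^20 + 2*A^16 - 4*A^12 + 5*A^8 - 5*A^4 + 6 - 4*A^-4 + 3*A^-8 - A^-12
Normalise by the writhe: (-A^3)^(-w) = (-A^3)^(4) = A^12, so f(A) = A^12 * <K> = -A^32 + 2*A^28 - 4*A^24 + 5*A^20 - 5*A^16 + 6*A^12 - 4*A^8 + 3*A^4 - 1.
Substitute A = t^(-1/4), i.e. A^e → t^(-e/4): V(t) = -1 + 3*t^-1 - 4*t^-2 + 6*t^-3 - 5*t^-4 + 5*t^-5 - 4*t^-6 + 2*t^-7 - t^-8

Answer: -1 + 3*t^-1 - 4*t^-2 + 6*t^-3 - 5*t^-4 + 5*t^-5 - 4*t^-6 + 2*t^-7 - t^-8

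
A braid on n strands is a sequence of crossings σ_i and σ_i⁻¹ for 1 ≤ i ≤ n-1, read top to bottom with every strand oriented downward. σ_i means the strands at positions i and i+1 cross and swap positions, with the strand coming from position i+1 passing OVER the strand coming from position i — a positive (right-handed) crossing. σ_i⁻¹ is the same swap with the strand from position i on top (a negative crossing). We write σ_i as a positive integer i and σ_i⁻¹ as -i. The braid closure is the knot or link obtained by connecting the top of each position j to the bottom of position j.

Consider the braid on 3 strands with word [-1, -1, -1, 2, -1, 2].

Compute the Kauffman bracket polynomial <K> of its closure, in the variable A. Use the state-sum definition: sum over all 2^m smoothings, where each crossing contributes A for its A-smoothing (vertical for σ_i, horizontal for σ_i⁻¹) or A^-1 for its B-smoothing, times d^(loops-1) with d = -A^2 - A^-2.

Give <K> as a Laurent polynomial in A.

A^14 - 2*A^10 + 2*A^6 - 2*A^2 + 2*A^-2 - A^-6 + A^-10

Derivation:
Braid: s1^-1 s1^-1 s1^-1 s2 s1^-1 s2 on 3 strands, 6 crossings.
Writhe w = (#positive) - (#negative) = 2 - 4 = -2.
Enumerate smoothing states for the bracket polynomial. There are 2^6 = 64 states.
Each crossing splits two ways (0=vertical, 1=horizontal). The state's weight is A^(#A-smoothings - #B-smoothings) * d^(loops - 1).
Tabulate the states by total A-exponent and number of loops L (A-exp: L × count):
  A^6: L=5 ×1
  A^4: L=4 ×6
  A^2: L=3 ×15
  A^0: L=2 ×19, L=4 ×1
  A^-2: L=1 ×11, L=3 ×4
  A^-4: L=2 ×6
  A^-6: L=3 ×1
Each group contributes A^e * Σ count * d^(L-1):
Powers of d = -A^2 - A^-2: d^2 = A^4 + 2 + A^-4; d^3 = -A^6 - 3*A^2 - 3*A^-2 - A^-6; d^4 = A^8 + 4*A^4 + 6 + 4*A^-4 + A^-8.
  A^6 * (d^4) = A^14 + 4*A^10 + 6*A^6 + 4*A^2 + A^-2
  A^4 * (6*d^3) = -6*A^10 - 18*A^6 - 18*A^2 - 6*A^-2
  A^2 * (15*d^2) = 15*A^6 + 30*A^2 + 15*A^-2
  A^0 * (19*d + d^3) = -A^6 - 22*A^2 - 22*A^-2 - A^-6
  A^-2 * (11 + 4*d^2) = 4*A^2 + 19*A^-2 + 4*A^-6
  A^-4 * (6*d) = -6*A^-2 - 6*A^-6
  A^-6 * (d^2) = A^-2 + 2*A^-6 + A^-10
Summing the groups: <K> = A^14 - 2*A^10 + 2*A^6 - 2*A^2 + 2*A^-2 - A^-6 + A^-10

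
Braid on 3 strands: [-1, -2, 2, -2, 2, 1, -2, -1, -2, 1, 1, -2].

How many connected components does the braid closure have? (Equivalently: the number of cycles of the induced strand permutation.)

1

Derivation:
Track the strand permutation on 3 strands, starting from identity.
  step 1: s1^-1 swaps positions 1,2 -> [2 1 3]
  step 2: s2^-1 swaps positions 2,3 -> [2 3 1]
  step 3: s2 swaps positions 2,3 -> [2 1 3]
  step 4: s2^-1 swaps positions 2,3 -> [2 3 1]
  step 5: s2 swaps positions 2,3 -> [2 1 3]
  step 6: s1 swaps positions 1,2 -> [1 2 3]
  step 7: s2^-1 swaps positions 2,3 -> [1 3 2]
  step 8: s1^-1 swaps positions 1,2 -> [3 1 2]
  step 9: s2^-1 swaps positions 2,3 -> [3 2 1]
  step 10: s1 swaps positions 1,2 -> [2 3 1]
  step 11: s1 swaps positions 1,2 -> [3 2 1]
  step 12: s2^-1 swaps positions 2,3 -> [3 1 2]
Final permutation (position -> original strand): [3 1 2]
Closure components = cycle count of this permutation = 1.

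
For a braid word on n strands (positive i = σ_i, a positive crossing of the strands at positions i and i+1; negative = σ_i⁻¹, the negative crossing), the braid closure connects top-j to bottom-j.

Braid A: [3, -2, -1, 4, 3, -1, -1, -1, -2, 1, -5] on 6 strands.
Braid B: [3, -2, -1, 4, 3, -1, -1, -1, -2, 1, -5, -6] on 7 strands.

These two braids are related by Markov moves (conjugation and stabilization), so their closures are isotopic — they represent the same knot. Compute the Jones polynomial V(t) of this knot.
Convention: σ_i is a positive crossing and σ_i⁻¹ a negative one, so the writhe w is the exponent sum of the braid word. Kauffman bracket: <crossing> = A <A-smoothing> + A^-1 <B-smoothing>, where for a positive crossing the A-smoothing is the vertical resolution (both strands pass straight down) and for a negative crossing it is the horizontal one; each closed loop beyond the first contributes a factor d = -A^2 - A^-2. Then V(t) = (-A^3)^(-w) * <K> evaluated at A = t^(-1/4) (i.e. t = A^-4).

t - 1 + 3*t^-1 - 4*t^-2 + 4*t^-3 - 4*t^-4 + 3*t^-5 - 2*t^-6 + t^-7

Derivation:
Markov-equivalent braids have isotopic closures, hence identical knot invariants. Strip the Markov moves from each word to reach a common short braid β, then compute V(t) once on β.
Braid A: s3 s2^-1 s1^-1 s4 s3 s1^-1 s1^-1 s1^-1 s2^-1 s1 s5^-1 on 6 strands reduces by inverse Markov moves (closure unchanged at each step):
  Destabilize: the word has the form β·s5^-1 where s5^-1 occurs only as the final letter (β ∈ B_5); drop it and the last strand → 5 strands.
Reduced to β = s3 s2^-1 s1^-1 s4 s3 s1^-1 s1^-1 s1^-1 s2^-1 s1 on 5 strands, 10 crossings.
Braid B: s3 s2^-1 s1^-1 s4 s3 s1^-1 s1^-1 s1^-1 s2^-1 s1 s5^-1 s6^-1 on 7 strands reduces by inverse Markov moves (closure unchanged at each step):
  Destabilize: the word has the form β·s6^-1 where s6^-1 occurs only as the final letter (β ∈ B_6); drop it and the last strand → 6 strands.
  Destabilize: the word has the form β·s5^-1 where s5^-1 occurs only as the final letter (β ∈ B_5); drop it and the last strand → 5 strands.
Reduced to β = s3 s2^-1 s1^-1 s4 s3 s1^-1 s1^-1 s1^-1 s2^-1 s1 on 5 strands, 10 crossings.
Both give the same β = s3 s2^-1 s1^-1 s4 s3 s1^-1 s1^-1 s1^-1 s2^-1 s1 on 5 strands, so one state sum suffices:
Braid: s3 s2^-1 s1^-1 s4 s3 s1^-1 s1^-1 s1^-1 s2^-1 s1 on 5 strands, 10 crossings.
Writhe w = (#positive) - (#negative) = 4 - 6 = -2.
Computing the Kauffman bracket via state sum. There are 2^10 = 1024 states.
Each crossing splits two ways (0=vertical, 1=horizontal). The state's weight is A^(#A-smoothings - #B-smoothings) * d^(loops - 1).
Tabulate the states by total A-exponent and number of loops L (A-exp: L × count):
  A^10: L=7 ×1
  A^8: L=6 ×10
  A^6: L=5 ×42, L=7 ×3
  A^4: L=4 ×95, L=6 ×24, L=8 ×1
  A^2: L=3 ×124, L=5 ×76, L=7 ×10
  A^0: L=2 ×90, L=4 ×126, L=6 ×35, L=8 ×1
  A^-2: L=1 ×28, L=3 ×116, L=5 ×61, L=7 ×5
  A^-4: L=2 ×50, L=4 ×60, L=6 ×10
  A^-6: L=1 ×5, L=3 ×29, L=5 ×11
  A^-8: L=2 ×4, L=4 ×6
  A^-10: L=3 ×1
Each group contributes A^e * Σ count * d^(L-1):
Powers of d = -A^2 - A^-2: d^2 = A^4 + 2 + A^-4; d^3 = -A^6 - 3*A^2 - 3*A^-2 - A^-6; d^4 = A^8 + 4*A^4 + 6 + 4*A^-4 + A^-8; d^5 = -A^10 - 5*A^6 - 10*A^2 - 10*A^-2 - 5*A^-6 - A^-10; d^6 = A^12 + 6*A^8 + 15*A^4 + 20 + 15*A^-4 + 6*A^-8 + A^-12; d^7 = -A^14 - 7*A^10 - 21*A^6 - 35*A^2 - 35*A^-2 - 21*A^-6 - 7*A^-10 - A^-14.
  A^10 * (d^6) = A^22 + 6*A^18 + 15*A^14 + 20*A^10 + 15*A^6 + 6*A^2 + A^-2
  A^8 * (10*d^5) = -10*A^18 - 50*A^14 - 100*A^10 - 100*A^6 - 50*A^2 - 10*A^-2
  A^6 * (42*d^4 + 3*d^6) = 3*A^18 + 60*A^14 + 213*A^10 + 312*A^6 + 213*A^2 + 60*A^-2 + 3*A^-6
  A^4 * (95*d^3 + 24*d^5 + d^7) = -A^18 - 31*A^14 - 236*A^10 - 560*A^6 - 560*A^2 - 236*A^-2 - 31*A^-6 - A^-10
  A^2 * (124*d^2 + 76*d^4 + 10*d^6) = 10*A^14 + 136*A^10 + 578*A^6 + 904*A^2 + 578*A^-2 + 136*A^-6 + 10*A^-10
  A^0 * (90*d + 126*d^3 + 35*d^5 + d^7) = -A^14 - 42*A^10 - 322*A^6 - 853*A^2 - 853*A^-2 - 322*A^-6 - 42*A^-10 - A^-14
  A^-2 * (28 + 116*d^2 + 61*d^4 + 5*d^6) = 5*A^10 + 91*A^6 + 435*A^2 + 726*A^-2 + 435*A^-6 + 91*A^-10 + 5*A^-14
  A^-4 * (50*d + 60*d^3 + 10*d^5) = -10*A^6 - 110*A^2 - 330*A^-2 - 330*A^-6 - 110*A^-10 - 10*A^-14
  A^-6 * (5 + 29*d^2 + 11*d^4) = 11*A^2 + 73*A^-2 + 129*A^-6 + 73*A^-10 + 11*A^-14
  A^-8 * (4*d + 6*d^3) = -6*A^-2 - 22*A^-6 - 22*A^-10 - 6*A^-14
  A^-10 * (d^2) = A^-6 + 2*A^-10 + A^-14
Summing the groups: <K> = A^22 - 2*A^18 + 3*A^14 - 4*A^10 + 4*A^6 - 4*A^2 + 3*A^-2 - A^-6 + A^-10
Normalise by the writhe: (-A^3)^(-w) = (-A^3)^(2) = A^6, so f(A) = A^6 * <K> = A^28 - 2*A^24 + 3*A^20 - 4*A^16 + 4*A^12 - 4*A^8 + 3*A^4 - 1 + A^-4.
Substitute A = t^(-1/4), i.e. A^e → t^(-e/4): V(t) = t - 1 + 3*t^-1 - 4*t^-2 + 4*t^-3 - 4*t^-4 + 3*t^-5 - 2*t^-6 + t^-7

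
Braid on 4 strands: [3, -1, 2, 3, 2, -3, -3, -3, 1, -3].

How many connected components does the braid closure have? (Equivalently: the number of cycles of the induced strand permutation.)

Track the strand permutation on 4 strands, starting from identity.
  step 1: s3 swaps positions 3,4 -> [1 2 4 3]
  step 2: s1^-1 swaps positions 1,2 -> [2 1 4 3]
  step 3: s2 swaps positions 2,3 -> [2 4 1 3]
  step 4: s3 swaps positions 3,4 -> [2 4 3 1]
  step 5: s2 swaps positions 2,3 -> [2 3 4 1]
  step 6: s3^-1 swaps positions 3,4 -> [2 3 1 4]
  step 7: s3^-1 swaps positions 3,4 -> [2 3 4 1]
  step 8: s3^-1 swaps positions 3,4 -> [2 3 1 4]
  step 9: s1 swaps positions 1,2 -> [3 2 1 4]
  step 10: s3^-1 swaps positions 3,4 -> [3 2 4 1]
Final permutation (position -> original strand): [3 2 4 1]
Closure components = cycle count of this permutation = 2.

Answer: 2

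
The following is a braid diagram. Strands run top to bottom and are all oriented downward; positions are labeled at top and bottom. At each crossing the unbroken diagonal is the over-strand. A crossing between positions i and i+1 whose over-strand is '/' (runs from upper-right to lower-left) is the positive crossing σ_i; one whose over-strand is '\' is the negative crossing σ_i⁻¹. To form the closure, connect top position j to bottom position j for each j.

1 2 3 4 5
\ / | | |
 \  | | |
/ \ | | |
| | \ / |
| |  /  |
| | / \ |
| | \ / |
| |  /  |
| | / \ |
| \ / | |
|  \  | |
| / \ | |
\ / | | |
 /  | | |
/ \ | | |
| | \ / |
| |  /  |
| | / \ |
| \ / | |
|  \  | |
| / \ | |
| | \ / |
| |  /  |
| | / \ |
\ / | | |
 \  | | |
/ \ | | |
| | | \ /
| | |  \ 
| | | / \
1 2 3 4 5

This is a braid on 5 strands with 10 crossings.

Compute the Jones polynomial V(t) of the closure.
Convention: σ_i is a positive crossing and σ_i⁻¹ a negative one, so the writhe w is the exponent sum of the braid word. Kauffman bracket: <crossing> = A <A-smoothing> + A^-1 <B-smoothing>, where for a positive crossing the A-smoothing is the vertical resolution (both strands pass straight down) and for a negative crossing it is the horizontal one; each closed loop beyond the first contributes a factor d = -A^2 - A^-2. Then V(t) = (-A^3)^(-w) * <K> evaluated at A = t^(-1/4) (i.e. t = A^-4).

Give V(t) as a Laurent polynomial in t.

t^5 - 2*t^4 + 3*t^3 - 3*t^2 + 3*t - 3 + 2*t^-1 - t^-2 + t^-3

Derivation:
Reading the diagram top to bottom ('/'-over between positions i,i+1 = s_i, '\'-over = s_i^-1): braid word = s1^-1 s3 s3 s2^-1 s1 s3 s2^-1 s3 s1^-1 s4^-1.
The presented braid s1^-1 s3 s3 s2^-1 s1 s3 s2^-1 s3 s1^-1 s4^-1 on 5 strands reduces by inverse Markov moves (closure unchanged at each step):
  Destabilize: the word has the form β·s4^-1 where s4^-1 occurs only as the final letter (β ∈ B_4); drop it and the last strand → 4 strands.
Reduced to β = s1^-1 s3 s3 s2^-1 s1 s3 s2^-1 s3 s1^-1 on 4 strands, 9 crossings.
Compute on β:
Braid: s1^-1 s3 s3 s2^-1 s1 s3 s2^-1 s3 s1^-1 on 4 strands, 9 crossings.
Writhe w = (#positive) - (#negative) = 5 - 4 = 1.
Computing the Kauffman bracket via state sum. There are 2^9 = 512 states.
Each crossing splits two ways (0=vertical, 1=horizontal). The state's weight is A^(#A-smoothings - #B-smoothings) * d^(loops - 1).
Tabulate the states by total A-exponent and number of loops L (A-exp: L × count):
  A^9: L=4 ×1
  A^7: L=3 ×9
  A^5: L=2 ×29, L=4 ×7
  A^3: L=1 ×30, L=3 ×52, L=5 ×2
  A^1: L=2 ×83, L=4 ×43
  A^-1: L=1 ×11, L=3 ×93, L=5 ×22
  A^-3: L=2 ×19, L=4 ×58, L=6 ×7
  A^-5: L=3 ×15, L=5 ×20, L=7 ×1
  A^-7: L=4 ×6, L=6 ×3
  A^-9: L=5 ×1
Each group contributes A^e * Σ count * d^(L-1):
Powers of d = -A^2 - A^-2: d^2 = A^4 + 2 + A^-4; d^3 = -A^6 - 3*A^2 - 3*A^-2 - A^-6; d^4 = A^8 + 4*A^4 + 6 + 4*A^-4 + A^-8; d^5 = -A^10 - 5*A^6 - 10*A^2 - 10*A^-2 - 5*A^-6 - A^-10; d^6 = A^12 + 6*A^8 + 15*A^4 + 20 + 15*A^-4 + 6*A^-8 + A^-12.
  A^9 * (d^3) = -A^15 - 3*A^11 - 3*A^7 - A^3
  A^7 * (9*d^2) = 9*A^11 + 18*A^7 + 9*A^3
  A^5 * (29*d + 7*d^3) = -7*A^11 - 50*A^7 - 50*A^3 - 7*A^-1
  A^3 * (30 + 52*d^2 + 2*d^4) = 2*A^11 + 60*A^7 + 146*A^3 + 60*A^-1 + 2*A^-5
  A^1 * (83*d + 43*d^3) = -43*A^7 - 212*A^3 - 212*A^-1 - 43*A^-5
  A^-1 * (11 + 93*d^2 + 22*d^4) = 22*A^7 + 181*A^3 + 329*A^-1 + 181*A^-5 + 22*A^-9
  A^-3 * (19*d + 58*d^3 + 7*d^5) = -7*A^7 - 93*A^3 - 263*A^-1 - 263*A^-5 - 93*A^-9 - 7*A^-13
  A^-5 * (15*d^2 + 20*d^4 + d^6) = A^7 + 26*A^3 + 110*A^-1 + 170*A^-5 + 110*A^-9 + 26*A^-13 + A^-17
  A^-7 * (6*d^3 + 3*d^5) = -3*A^3 - 21*A^-1 - 48*A^-5 - 48*A^-9 - 21*A^-13 - 3*A^-17
  A^-9 * (d^4) = A^-1 + 4*A^-5 + 6*A^-9 + 4*A^-13 + A^-17
Summing the groups: <K> = -A^15 + A^11 - 2*A^7 + 3*A^3 - 3*A^-1 + 3*A^-5 - 3*A^-9 + 2*A^-13 - A^-17
Normalise by the writhe: (-A^3)^(-w) = (-A^3)^(-1) = -A^-3, so f(A) = -A^-3 * <K> = A^12 - A^8 + 2*A^4 - 3 + 3*A^-4 - 3*A^-8 + 3*A^-12 - 2*A^-16 + A^-20.
Substitute A = t^(-1/4), i.e. A^e → t^(-e/4): V(t) = t^5 - 2*t^4 + 3*t^3 - 3*t^2 + 3*t - 3 + 2*t^-1 - t^-2 + t^-3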